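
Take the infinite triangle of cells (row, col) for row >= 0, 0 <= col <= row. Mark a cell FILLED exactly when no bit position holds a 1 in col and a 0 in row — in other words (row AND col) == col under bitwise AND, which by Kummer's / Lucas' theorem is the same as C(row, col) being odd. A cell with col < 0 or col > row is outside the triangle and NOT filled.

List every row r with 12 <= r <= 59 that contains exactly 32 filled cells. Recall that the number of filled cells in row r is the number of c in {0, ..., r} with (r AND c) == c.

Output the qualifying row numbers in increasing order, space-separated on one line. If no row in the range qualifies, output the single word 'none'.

Answer: 31 47 55 59

Derivation:
Row r has 2^popcount(r) filled cells, so we need popcount(r) = log2(32) = 5.
Scan r = 12..59 and keep those with exactly 5 one-bits:
r=12=1100 popcount=2 -> skip
r=13=1101 popcount=3 -> skip
r=14=1110 popcount=3 -> skip
r=15=1111 popcount=4 -> skip
r=16=10000 popcount=1 -> skip
r=17=10001 popcount=2 -> skip
r=18=10010 popcount=2 -> skip
r=19=10011 popcount=3 -> skip
r=20=10100 popcount=2 -> skip
r=21=10101 popcount=3 -> skip
r=22=10110 popcount=3 -> skip
r=23=10111 popcount=4 -> skip
r=24=11000 popcount=2 -> skip
r=25=11001 popcount=3 -> skip
r=26=11010 popcount=3 -> skip
r=27=11011 popcount=4 -> skip
r=28=11100 popcount=3 -> skip
r=29=11101 popcount=4 -> skip
r=30=11110 popcount=4 -> skip
r=31=11111 popcount=5 -> KEEP
r=32=100000 popcount=1 -> skip
r=33=100001 popcount=2 -> skip
r=34=100010 popcount=2 -> skip
r=35=100011 popcount=3 -> skip
r=36=100100 popcount=2 -> skip
r=37=100101 popcount=3 -> skip
r=38=100110 popcount=3 -> skip
r=39=100111 popcount=4 -> skip
r=40=101000 popcount=2 -> skip
r=41=101001 popcount=3 -> skip
r=42=101010 popcount=3 -> skip
r=43=101011 popcount=4 -> skip
r=44=101100 popcount=3 -> skip
r=45=101101 popcount=4 -> skip
r=46=101110 popcount=4 -> skip
r=47=101111 popcount=5 -> KEEP
r=48=110000 popcount=2 -> skip
r=49=110001 popcount=3 -> skip
r=50=110010 popcount=3 -> skip
r=51=110011 popcount=4 -> skip
r=52=110100 popcount=3 -> skip
r=53=110101 popcount=4 -> skip
r=54=110110 popcount=4 -> skip
r=55=110111 popcount=5 -> KEEP
r=56=111000 popcount=3 -> skip
r=57=111001 popcount=4 -> skip
r=58=111010 popcount=4 -> skip
r=59=111011 popcount=5 -> KEEP
Kept rows: 31 47 55 59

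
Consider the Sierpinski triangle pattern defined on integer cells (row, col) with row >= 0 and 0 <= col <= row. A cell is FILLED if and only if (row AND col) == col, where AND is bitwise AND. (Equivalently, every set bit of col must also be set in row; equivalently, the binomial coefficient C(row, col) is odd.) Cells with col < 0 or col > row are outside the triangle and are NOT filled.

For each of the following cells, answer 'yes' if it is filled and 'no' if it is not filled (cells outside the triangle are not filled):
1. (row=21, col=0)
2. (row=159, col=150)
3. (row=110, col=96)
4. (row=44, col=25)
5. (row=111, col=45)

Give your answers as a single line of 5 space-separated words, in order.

Answer: yes yes yes no yes

Derivation:
(21,0): row=0b10101, col=0b0, row AND col = 0b0 = 0; 0 == 0 -> filled
(159,150): row=0b10011111, col=0b10010110, row AND col = 0b10010110 = 150; 150 == 150 -> filled
(110,96): row=0b1101110, col=0b1100000, row AND col = 0b1100000 = 96; 96 == 96 -> filled
(44,25): row=0b101100, col=0b11001, row AND col = 0b1000 = 8; 8 != 25 -> empty
(111,45): row=0b1101111, col=0b101101, row AND col = 0b101101 = 45; 45 == 45 -> filled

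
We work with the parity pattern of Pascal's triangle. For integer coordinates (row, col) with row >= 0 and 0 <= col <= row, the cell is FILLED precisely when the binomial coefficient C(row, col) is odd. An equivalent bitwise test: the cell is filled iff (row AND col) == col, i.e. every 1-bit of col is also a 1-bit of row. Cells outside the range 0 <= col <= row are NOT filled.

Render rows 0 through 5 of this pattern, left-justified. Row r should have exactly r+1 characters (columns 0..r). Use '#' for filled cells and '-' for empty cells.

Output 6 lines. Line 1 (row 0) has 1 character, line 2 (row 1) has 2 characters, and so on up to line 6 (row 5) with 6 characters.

r0=0: #
r1=1: ##
r2=10: #-#
r3=11: ####
r4=100: #---#
r5=101: ##--##

Answer: #
##
#-#
####
#---#
##--##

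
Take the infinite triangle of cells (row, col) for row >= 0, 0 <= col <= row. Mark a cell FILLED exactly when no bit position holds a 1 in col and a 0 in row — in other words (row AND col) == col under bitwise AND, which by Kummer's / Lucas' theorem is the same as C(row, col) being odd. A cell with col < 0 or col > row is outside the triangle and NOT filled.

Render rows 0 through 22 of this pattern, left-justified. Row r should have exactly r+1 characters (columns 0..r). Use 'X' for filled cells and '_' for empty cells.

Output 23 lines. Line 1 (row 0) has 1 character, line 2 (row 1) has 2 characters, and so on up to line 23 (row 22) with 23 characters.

Answer: X
XX
X_X
XXXX
X___X
XX__XX
X_X_X_X
XXXXXXXX
X_______X
XX______XX
X_X_____X_X
XXXX____XXXX
X___X___X___X
XX__XX__XX__XX
X_X_X_X_X_X_X_X
XXXXXXXXXXXXXXXX
X_______________X
XX______________XX
X_X_____________X_X
XXXX____________XXXX
X___X___________X___X
XX__XX__________XX__XX
X_X_X_X_________X_X_X_X

Derivation:
r0=0: X
r1=1: XX
r2=10: X_X
r3=11: XXXX
r4=100: X___X
r5=101: XX__XX
r6=110: X_X_X_X
r7=111: XXXXXXXX
r8=1000: X_______X
r9=1001: XX______XX
r10=1010: X_X_____X_X
r11=1011: XXXX____XXXX
r12=1100: X___X___X___X
r13=1101: XX__XX__XX__XX
r14=1110: X_X_X_X_X_X_X_X
r15=1111: XXXXXXXXXXXXXXXX
r16=10000: X_______________X
r17=10001: XX______________XX
r18=10010: X_X_____________X_X
r19=10011: XXXX____________XXXX
r20=10100: X___X___________X___X
r21=10101: XX__XX__________XX__XX
r22=10110: X_X_X_X_________X_X_X_X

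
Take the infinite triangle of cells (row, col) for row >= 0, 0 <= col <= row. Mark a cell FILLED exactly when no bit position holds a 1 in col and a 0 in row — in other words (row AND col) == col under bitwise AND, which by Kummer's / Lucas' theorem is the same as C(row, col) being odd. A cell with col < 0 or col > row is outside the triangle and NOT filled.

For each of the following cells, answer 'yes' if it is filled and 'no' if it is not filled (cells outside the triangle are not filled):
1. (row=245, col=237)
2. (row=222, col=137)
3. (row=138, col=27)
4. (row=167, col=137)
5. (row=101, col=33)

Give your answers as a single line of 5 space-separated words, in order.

Answer: no no no no yes

Derivation:
(245,237): row=0b11110101, col=0b11101101, row AND col = 0b11100101 = 229; 229 != 237 -> empty
(222,137): row=0b11011110, col=0b10001001, row AND col = 0b10001000 = 136; 136 != 137 -> empty
(138,27): row=0b10001010, col=0b11011, row AND col = 0b1010 = 10; 10 != 27 -> empty
(167,137): row=0b10100111, col=0b10001001, row AND col = 0b10000001 = 129; 129 != 137 -> empty
(101,33): row=0b1100101, col=0b100001, row AND col = 0b100001 = 33; 33 == 33 -> filled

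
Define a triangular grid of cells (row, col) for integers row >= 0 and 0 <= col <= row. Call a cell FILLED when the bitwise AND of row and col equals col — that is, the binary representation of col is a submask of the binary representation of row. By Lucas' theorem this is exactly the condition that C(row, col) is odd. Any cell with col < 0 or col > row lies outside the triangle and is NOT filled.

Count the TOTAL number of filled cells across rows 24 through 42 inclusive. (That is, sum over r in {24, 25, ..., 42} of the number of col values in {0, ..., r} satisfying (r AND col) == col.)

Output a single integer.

Answer: 182

Derivation:
r24=11000 pc2: +4 =4
r25=11001 pc3: +8 =12
r26=11010 pc3: +8 =20
r27=11011 pc4: +16 =36
r28=11100 pc3: +8 =44
r29=11101 pc4: +16 =60
r30=11110 pc4: +16 =76
r31=11111 pc5: +32 =108
r32=100000 pc1: +2 =110
r33=100001 pc2: +4 =114
r34=100010 pc2: +4 =118
r35=100011 pc3: +8 =126
r36=100100 pc2: +4 =130
r37=100101 pc3: +8 =138
r38=100110 pc3: +8 =146
r39=100111 pc4: +16 =162
r40=101000 pc2: +4 =166
r41=101001 pc3: +8 =174
r42=101010 pc3: +8 =182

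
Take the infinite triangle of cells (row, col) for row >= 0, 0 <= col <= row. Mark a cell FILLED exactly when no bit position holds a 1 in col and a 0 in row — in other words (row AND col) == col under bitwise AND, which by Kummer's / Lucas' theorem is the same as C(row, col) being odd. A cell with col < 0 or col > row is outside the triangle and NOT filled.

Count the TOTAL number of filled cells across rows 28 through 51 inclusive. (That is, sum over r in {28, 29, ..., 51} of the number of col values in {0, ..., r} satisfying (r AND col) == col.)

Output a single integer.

Answer: 270

Derivation:
r28=11100 pc3: +8 =8
r29=11101 pc4: +16 =24
r30=11110 pc4: +16 =40
r31=11111 pc5: +32 =72
r32=100000 pc1: +2 =74
r33=100001 pc2: +4 =78
r34=100010 pc2: +4 =82
r35=100011 pc3: +8 =90
r36=100100 pc2: +4 =94
r37=100101 pc3: +8 =102
r38=100110 pc3: +8 =110
r39=100111 pc4: +16 =126
r40=101000 pc2: +4 =130
r41=101001 pc3: +8 =138
r42=101010 pc3: +8 =146
r43=101011 pc4: +16 =162
r44=101100 pc3: +8 =170
r45=101101 pc4: +16 =186
r46=101110 pc4: +16 =202
r47=101111 pc5: +32 =234
r48=110000 pc2: +4 =238
r49=110001 pc3: +8 =246
r50=110010 pc3: +8 =254
r51=110011 pc4: +16 =270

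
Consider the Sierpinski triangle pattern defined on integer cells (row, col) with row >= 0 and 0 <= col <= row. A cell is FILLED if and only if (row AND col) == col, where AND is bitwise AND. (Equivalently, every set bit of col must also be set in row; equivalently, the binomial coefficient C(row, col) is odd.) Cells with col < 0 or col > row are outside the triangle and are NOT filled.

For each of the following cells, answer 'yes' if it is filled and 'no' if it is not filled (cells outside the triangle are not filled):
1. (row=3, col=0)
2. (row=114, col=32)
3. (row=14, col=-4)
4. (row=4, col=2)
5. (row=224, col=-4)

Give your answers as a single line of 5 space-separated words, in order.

(3,0): row=0b11, col=0b0, row AND col = 0b0 = 0; 0 == 0 -> filled
(114,32): row=0b1110010, col=0b100000, row AND col = 0b100000 = 32; 32 == 32 -> filled
(14,-4): col outside [0, 14] -> not filled
(4,2): row=0b100, col=0b10, row AND col = 0b0 = 0; 0 != 2 -> empty
(224,-4): col outside [0, 224] -> not filled

Answer: yes yes no no no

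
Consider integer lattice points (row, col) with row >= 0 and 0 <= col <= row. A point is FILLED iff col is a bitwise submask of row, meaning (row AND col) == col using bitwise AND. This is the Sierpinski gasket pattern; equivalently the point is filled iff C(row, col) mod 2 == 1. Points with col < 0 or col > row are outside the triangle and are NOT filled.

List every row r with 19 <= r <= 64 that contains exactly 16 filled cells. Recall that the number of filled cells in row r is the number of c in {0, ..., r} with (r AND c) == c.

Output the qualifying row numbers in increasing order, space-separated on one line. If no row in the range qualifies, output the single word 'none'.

Row r has 2^popcount(r) filled cells, so we need popcount(r) = log2(16) = 4.
Scan r = 19..64 and keep those with exactly 4 one-bits:
r=19=10011 popcount=3 -> skip
r=20=10100 popcount=2 -> skip
r=21=10101 popcount=3 -> skip
r=22=10110 popcount=3 -> skip
r=23=10111 popcount=4 -> KEEP
r=24=11000 popcount=2 -> skip
r=25=11001 popcount=3 -> skip
r=26=11010 popcount=3 -> skip
r=27=11011 popcount=4 -> KEEP
r=28=11100 popcount=3 -> skip
r=29=11101 popcount=4 -> KEEP
r=30=11110 popcount=4 -> KEEP
r=31=11111 popcount=5 -> skip
r=32=100000 popcount=1 -> skip
r=33=100001 popcount=2 -> skip
r=34=100010 popcount=2 -> skip
r=35=100011 popcount=3 -> skip
r=36=100100 popcount=2 -> skip
r=37=100101 popcount=3 -> skip
r=38=100110 popcount=3 -> skip
r=39=100111 popcount=4 -> KEEP
r=40=101000 popcount=2 -> skip
r=41=101001 popcount=3 -> skip
r=42=101010 popcount=3 -> skip
r=43=101011 popcount=4 -> KEEP
r=44=101100 popcount=3 -> skip
r=45=101101 popcount=4 -> KEEP
r=46=101110 popcount=4 -> KEEP
r=47=101111 popcount=5 -> skip
r=48=110000 popcount=2 -> skip
r=49=110001 popcount=3 -> skip
r=50=110010 popcount=3 -> skip
r=51=110011 popcount=4 -> KEEP
r=52=110100 popcount=3 -> skip
r=53=110101 popcount=4 -> KEEP
r=54=110110 popcount=4 -> KEEP
r=55=110111 popcount=5 -> skip
r=56=111000 popcount=3 -> skip
r=57=111001 popcount=4 -> KEEP
r=58=111010 popcount=4 -> KEEP
r=59=111011 popcount=5 -> skip
r=60=111100 popcount=4 -> KEEP
r=61=111101 popcount=5 -> skip
r=62=111110 popcount=5 -> skip
r=63=111111 popcount=6 -> skip
r=64=1000000 popcount=1 -> skip
Kept rows: 23 27 29 30 39 43 45 46 51 53 54 57 58 60

Answer: 23 27 29 30 39 43 45 46 51 53 54 57 58 60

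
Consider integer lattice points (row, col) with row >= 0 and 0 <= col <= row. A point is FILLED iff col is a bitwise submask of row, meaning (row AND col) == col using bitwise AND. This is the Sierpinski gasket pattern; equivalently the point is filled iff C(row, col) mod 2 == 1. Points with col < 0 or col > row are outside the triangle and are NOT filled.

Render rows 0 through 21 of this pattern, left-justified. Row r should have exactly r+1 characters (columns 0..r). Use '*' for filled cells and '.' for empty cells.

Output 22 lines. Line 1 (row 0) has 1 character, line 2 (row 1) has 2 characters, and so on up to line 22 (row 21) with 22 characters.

r0=0: *
r1=1: **
r2=10: *.*
r3=11: ****
r4=100: *...*
r5=101: **..**
r6=110: *.*.*.*
r7=111: ********
r8=1000: *.......*
r9=1001: **......**
r10=1010: *.*.....*.*
r11=1011: ****....****
r12=1100: *...*...*...*
r13=1101: **..**..**..**
r14=1110: *.*.*.*.*.*.*.*
r15=1111: ****************
r16=10000: *...............*
r17=10001: **..............**
r18=10010: *.*.............*.*
r19=10011: ****............****
r20=10100: *...*...........*...*
r21=10101: **..**..........**..**

Answer: *
**
*.*
****
*...*
**..**
*.*.*.*
********
*.......*
**......**
*.*.....*.*
****....****
*...*...*...*
**..**..**..**
*.*.*.*.*.*.*.*
****************
*...............*
**..............**
*.*.............*.*
****............****
*...*...........*...*
**..**..........**..**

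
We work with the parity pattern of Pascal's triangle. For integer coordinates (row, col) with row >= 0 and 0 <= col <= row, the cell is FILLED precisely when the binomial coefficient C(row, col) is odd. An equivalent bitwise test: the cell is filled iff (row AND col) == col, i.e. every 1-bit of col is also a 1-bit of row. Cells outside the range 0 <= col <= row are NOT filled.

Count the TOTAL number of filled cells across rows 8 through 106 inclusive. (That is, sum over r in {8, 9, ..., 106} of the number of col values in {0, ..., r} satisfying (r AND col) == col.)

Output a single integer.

Answer: 1336

Derivation:
r8=1000 pc1: +2 =2
r9=1001 pc2: +4 =6
r10=1010 pc2: +4 =10
r11=1011 pc3: +8 =18
r12=1100 pc2: +4 =22
r13=1101 pc3: +8 =30
r14=1110 pc3: +8 =38
r15=1111 pc4: +16 =54
r16=10000 pc1: +2 =56
r17=10001 pc2: +4 =60
r18=10010 pc2: +4 =64
r19=10011 pc3: +8 =72
r20=10100 pc2: +4 =76
r21=10101 pc3: +8 =84
r22=10110 pc3: +8 =92
r23=10111 pc4: +16 =108
r24=11000 pc2: +4 =112
r25=11001 pc3: +8 =120
r26=11010 pc3: +8 =128
r27=11011 pc4: +16 =144
r28=11100 pc3: +8 =152
r29=11101 pc4: +16 =168
r30=11110 pc4: +16 =184
r31=11111 pc5: +32 =216
r32=100000 pc1: +2 =218
r33=100001 pc2: +4 =222
r34=100010 pc2: +4 =226
r35=100011 pc3: +8 =234
r36=100100 pc2: +4 =238
r37=100101 pc3: +8 =246
r38=100110 pc3: +8 =254
r39=100111 pc4: +16 =270
r40=101000 pc2: +4 =274
r41=101001 pc3: +8 =282
r42=101010 pc3: +8 =290
r43=101011 pc4: +16 =306
r44=101100 pc3: +8 =314
r45=101101 pc4: +16 =330
r46=101110 pc4: +16 =346
r47=101111 pc5: +32 =378
r48=110000 pc2: +4 =382
r49=110001 pc3: +8 =390
r50=110010 pc3: +8 =398
r51=110011 pc4: +16 =414
r52=110100 pc3: +8 =422
r53=110101 pc4: +16 =438
r54=110110 pc4: +16 =454
r55=110111 pc5: +32 =486
r56=111000 pc3: +8 =494
r57=111001 pc4: +16 =510
r58=111010 pc4: +16 =526
r59=111011 pc5: +32 =558
r60=111100 pc4: +16 =574
r61=111101 pc5: +32 =606
r62=111110 pc5: +32 =638
r63=111111 pc6: +64 =702
r64=1000000 pc1: +2 =704
r65=1000001 pc2: +4 =708
r66=1000010 pc2: +4 =712
r67=1000011 pc3: +8 =720
r68=1000100 pc2: +4 =724
r69=1000101 pc3: +8 =732
r70=1000110 pc3: +8 =740
r71=1000111 pc4: +16 =756
r72=1001000 pc2: +4 =760
r73=1001001 pc3: +8 =768
r74=1001010 pc3: +8 =776
r75=1001011 pc4: +16 =792
r76=1001100 pc3: +8 =800
r77=1001101 pc4: +16 =816
r78=1001110 pc4: +16 =832
r79=1001111 pc5: +32 =864
r80=1010000 pc2: +4 =868
r81=1010001 pc3: +8 =876
r82=1010010 pc3: +8 =884
r83=1010011 pc4: +16 =900
r84=1010100 pc3: +8 =908
r85=1010101 pc4: +16 =924
r86=1010110 pc4: +16 =940
r87=1010111 pc5: +32 =972
r88=1011000 pc3: +8 =980
r89=1011001 pc4: +16 =996
r90=1011010 pc4: +16 =1012
r91=1011011 pc5: +32 =1044
r92=1011100 pc4: +16 =1060
r93=1011101 pc5: +32 =1092
r94=1011110 pc5: +32 =1124
r95=1011111 pc6: +64 =1188
r96=1100000 pc2: +4 =1192
r97=1100001 pc3: +8 =1200
r98=1100010 pc3: +8 =1208
r99=1100011 pc4: +16 =1224
r100=1100100 pc3: +8 =1232
r101=1100101 pc4: +16 =1248
r102=1100110 pc4: +16 =1264
r103=1100111 pc5: +32 =1296
r104=1101000 pc3: +8 =1304
r105=1101001 pc4: +16 =1320
r106=1101010 pc4: +16 =1336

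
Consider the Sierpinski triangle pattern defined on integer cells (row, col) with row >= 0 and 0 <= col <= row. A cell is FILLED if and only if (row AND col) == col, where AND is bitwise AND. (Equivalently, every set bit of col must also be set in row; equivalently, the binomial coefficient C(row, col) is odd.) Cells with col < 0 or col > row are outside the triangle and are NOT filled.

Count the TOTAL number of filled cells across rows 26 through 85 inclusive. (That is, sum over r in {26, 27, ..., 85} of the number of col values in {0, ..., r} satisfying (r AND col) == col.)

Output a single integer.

Answer: 804

Derivation:
r26=11010 pc3: +8 =8
r27=11011 pc4: +16 =24
r28=11100 pc3: +8 =32
r29=11101 pc4: +16 =48
r30=11110 pc4: +16 =64
r31=11111 pc5: +32 =96
r32=100000 pc1: +2 =98
r33=100001 pc2: +4 =102
r34=100010 pc2: +4 =106
r35=100011 pc3: +8 =114
r36=100100 pc2: +4 =118
r37=100101 pc3: +8 =126
r38=100110 pc3: +8 =134
r39=100111 pc4: +16 =150
r40=101000 pc2: +4 =154
r41=101001 pc3: +8 =162
r42=101010 pc3: +8 =170
r43=101011 pc4: +16 =186
r44=101100 pc3: +8 =194
r45=101101 pc4: +16 =210
r46=101110 pc4: +16 =226
r47=101111 pc5: +32 =258
r48=110000 pc2: +4 =262
r49=110001 pc3: +8 =270
r50=110010 pc3: +8 =278
r51=110011 pc4: +16 =294
r52=110100 pc3: +8 =302
r53=110101 pc4: +16 =318
r54=110110 pc4: +16 =334
r55=110111 pc5: +32 =366
r56=111000 pc3: +8 =374
r57=111001 pc4: +16 =390
r58=111010 pc4: +16 =406
r59=111011 pc5: +32 =438
r60=111100 pc4: +16 =454
r61=111101 pc5: +32 =486
r62=111110 pc5: +32 =518
r63=111111 pc6: +64 =582
r64=1000000 pc1: +2 =584
r65=1000001 pc2: +4 =588
r66=1000010 pc2: +4 =592
r67=1000011 pc3: +8 =600
r68=1000100 pc2: +4 =604
r69=1000101 pc3: +8 =612
r70=1000110 pc3: +8 =620
r71=1000111 pc4: +16 =636
r72=1001000 pc2: +4 =640
r73=1001001 pc3: +8 =648
r74=1001010 pc3: +8 =656
r75=1001011 pc4: +16 =672
r76=1001100 pc3: +8 =680
r77=1001101 pc4: +16 =696
r78=1001110 pc4: +16 =712
r79=1001111 pc5: +32 =744
r80=1010000 pc2: +4 =748
r81=1010001 pc3: +8 =756
r82=1010010 pc3: +8 =764
r83=1010011 pc4: +16 =780
r84=1010100 pc3: +8 =788
r85=1010101 pc4: +16 =804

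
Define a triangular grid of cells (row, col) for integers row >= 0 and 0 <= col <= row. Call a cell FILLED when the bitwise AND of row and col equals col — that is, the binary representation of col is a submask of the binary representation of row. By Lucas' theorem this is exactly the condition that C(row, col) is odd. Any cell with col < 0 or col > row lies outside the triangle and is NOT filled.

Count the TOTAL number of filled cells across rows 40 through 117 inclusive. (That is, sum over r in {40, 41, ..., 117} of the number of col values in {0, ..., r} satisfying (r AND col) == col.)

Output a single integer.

r40=101000 pc2: +4 =4
r41=101001 pc3: +8 =12
r42=101010 pc3: +8 =20
r43=101011 pc4: +16 =36
r44=101100 pc3: +8 =44
r45=101101 pc4: +16 =60
r46=101110 pc4: +16 =76
r47=101111 pc5: +32 =108
r48=110000 pc2: +4 =112
r49=110001 pc3: +8 =120
r50=110010 pc3: +8 =128
r51=110011 pc4: +16 =144
r52=110100 pc3: +8 =152
r53=110101 pc4: +16 =168
r54=110110 pc4: +16 =184
r55=110111 pc5: +32 =216
r56=111000 pc3: +8 =224
r57=111001 pc4: +16 =240
r58=111010 pc4: +16 =256
r59=111011 pc5: +32 =288
r60=111100 pc4: +16 =304
r61=111101 pc5: +32 =336
r62=111110 pc5: +32 =368
r63=111111 pc6: +64 =432
r64=1000000 pc1: +2 =434
r65=1000001 pc2: +4 =438
r66=1000010 pc2: +4 =442
r67=1000011 pc3: +8 =450
r68=1000100 pc2: +4 =454
r69=1000101 pc3: +8 =462
r70=1000110 pc3: +8 =470
r71=1000111 pc4: +16 =486
r72=1001000 pc2: +4 =490
r73=1001001 pc3: +8 =498
r74=1001010 pc3: +8 =506
r75=1001011 pc4: +16 =522
r76=1001100 pc3: +8 =530
r77=1001101 pc4: +16 =546
r78=1001110 pc4: +16 =562
r79=1001111 pc5: +32 =594
r80=1010000 pc2: +4 =598
r81=1010001 pc3: +8 =606
r82=1010010 pc3: +8 =614
r83=1010011 pc4: +16 =630
r84=1010100 pc3: +8 =638
r85=1010101 pc4: +16 =654
r86=1010110 pc4: +16 =670
r87=1010111 pc5: +32 =702
r88=1011000 pc3: +8 =710
r89=1011001 pc4: +16 =726
r90=1011010 pc4: +16 =742
r91=1011011 pc5: +32 =774
r92=1011100 pc4: +16 =790
r93=1011101 pc5: +32 =822
r94=1011110 pc5: +32 =854
r95=1011111 pc6: +64 =918
r96=1100000 pc2: +4 =922
r97=1100001 pc3: +8 =930
r98=1100010 pc3: +8 =938
r99=1100011 pc4: +16 =954
r100=1100100 pc3: +8 =962
r101=1100101 pc4: +16 =978
r102=1100110 pc4: +16 =994
r103=1100111 pc5: +32 =1026
r104=1101000 pc3: +8 =1034
r105=1101001 pc4: +16 =1050
r106=1101010 pc4: +16 =1066
r107=1101011 pc5: +32 =1098
r108=1101100 pc4: +16 =1114
r109=1101101 pc5: +32 =1146
r110=1101110 pc5: +32 =1178
r111=1101111 pc6: +64 =1242
r112=1110000 pc3: +8 =1250
r113=1110001 pc4: +16 =1266
r114=1110010 pc4: +16 =1282
r115=1110011 pc5: +32 =1314
r116=1110100 pc4: +16 =1330
r117=1110101 pc5: +32 =1362

Answer: 1362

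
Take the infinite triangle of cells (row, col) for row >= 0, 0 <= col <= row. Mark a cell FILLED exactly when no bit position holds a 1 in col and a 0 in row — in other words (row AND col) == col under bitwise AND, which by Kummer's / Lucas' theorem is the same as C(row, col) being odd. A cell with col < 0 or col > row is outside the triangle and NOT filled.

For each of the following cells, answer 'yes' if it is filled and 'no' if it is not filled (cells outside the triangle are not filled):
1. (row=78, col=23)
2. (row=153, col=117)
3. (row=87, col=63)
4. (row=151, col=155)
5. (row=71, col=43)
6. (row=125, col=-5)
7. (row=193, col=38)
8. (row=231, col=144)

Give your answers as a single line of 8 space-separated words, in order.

Answer: no no no no no no no no

Derivation:
(78,23): row=0b1001110, col=0b10111, row AND col = 0b110 = 6; 6 != 23 -> empty
(153,117): row=0b10011001, col=0b1110101, row AND col = 0b10001 = 17; 17 != 117 -> empty
(87,63): row=0b1010111, col=0b111111, row AND col = 0b10111 = 23; 23 != 63 -> empty
(151,155): col outside [0, 151] -> not filled
(71,43): row=0b1000111, col=0b101011, row AND col = 0b11 = 3; 3 != 43 -> empty
(125,-5): col outside [0, 125] -> not filled
(193,38): row=0b11000001, col=0b100110, row AND col = 0b0 = 0; 0 != 38 -> empty
(231,144): row=0b11100111, col=0b10010000, row AND col = 0b10000000 = 128; 128 != 144 -> empty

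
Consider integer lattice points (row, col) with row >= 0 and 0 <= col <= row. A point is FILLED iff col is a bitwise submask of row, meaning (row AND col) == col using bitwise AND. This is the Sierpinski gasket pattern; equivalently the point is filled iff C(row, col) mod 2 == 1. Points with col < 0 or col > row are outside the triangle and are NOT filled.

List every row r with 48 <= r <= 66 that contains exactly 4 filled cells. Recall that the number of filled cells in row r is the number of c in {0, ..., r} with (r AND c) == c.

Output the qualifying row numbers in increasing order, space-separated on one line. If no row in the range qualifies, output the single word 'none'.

Answer: 48 65 66

Derivation:
Row r has 2^popcount(r) filled cells, so we need popcount(r) = log2(4) = 2.
Scan r = 48..66 and keep those with exactly 2 one-bits:
r=48=110000 popcount=2 -> KEEP
r=49=110001 popcount=3 -> skip
r=50=110010 popcount=3 -> skip
r=51=110011 popcount=4 -> skip
r=52=110100 popcount=3 -> skip
r=53=110101 popcount=4 -> skip
r=54=110110 popcount=4 -> skip
r=55=110111 popcount=5 -> skip
r=56=111000 popcount=3 -> skip
r=57=111001 popcount=4 -> skip
r=58=111010 popcount=4 -> skip
r=59=111011 popcount=5 -> skip
r=60=111100 popcount=4 -> skip
r=61=111101 popcount=5 -> skip
r=62=111110 popcount=5 -> skip
r=63=111111 popcount=6 -> skip
r=64=1000000 popcount=1 -> skip
r=65=1000001 popcount=2 -> KEEP
r=66=1000010 popcount=2 -> KEEP
Kept rows: 48 65 66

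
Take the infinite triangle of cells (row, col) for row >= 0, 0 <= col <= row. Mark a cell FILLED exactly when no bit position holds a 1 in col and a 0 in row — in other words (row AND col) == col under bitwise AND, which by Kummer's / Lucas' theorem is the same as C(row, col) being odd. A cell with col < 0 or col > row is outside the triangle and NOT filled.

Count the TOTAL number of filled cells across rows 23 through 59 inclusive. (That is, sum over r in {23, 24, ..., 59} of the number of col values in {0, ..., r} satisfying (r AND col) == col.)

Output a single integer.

Answer: 466

Derivation:
r23=10111 pc4: +16 =16
r24=11000 pc2: +4 =20
r25=11001 pc3: +8 =28
r26=11010 pc3: +8 =36
r27=11011 pc4: +16 =52
r28=11100 pc3: +8 =60
r29=11101 pc4: +16 =76
r30=11110 pc4: +16 =92
r31=11111 pc5: +32 =124
r32=100000 pc1: +2 =126
r33=100001 pc2: +4 =130
r34=100010 pc2: +4 =134
r35=100011 pc3: +8 =142
r36=100100 pc2: +4 =146
r37=100101 pc3: +8 =154
r38=100110 pc3: +8 =162
r39=100111 pc4: +16 =178
r40=101000 pc2: +4 =182
r41=101001 pc3: +8 =190
r42=101010 pc3: +8 =198
r43=101011 pc4: +16 =214
r44=101100 pc3: +8 =222
r45=101101 pc4: +16 =238
r46=101110 pc4: +16 =254
r47=101111 pc5: +32 =286
r48=110000 pc2: +4 =290
r49=110001 pc3: +8 =298
r50=110010 pc3: +8 =306
r51=110011 pc4: +16 =322
r52=110100 pc3: +8 =330
r53=110101 pc4: +16 =346
r54=110110 pc4: +16 =362
r55=110111 pc5: +32 =394
r56=111000 pc3: +8 =402
r57=111001 pc4: +16 =418
r58=111010 pc4: +16 =434
r59=111011 pc5: +32 =466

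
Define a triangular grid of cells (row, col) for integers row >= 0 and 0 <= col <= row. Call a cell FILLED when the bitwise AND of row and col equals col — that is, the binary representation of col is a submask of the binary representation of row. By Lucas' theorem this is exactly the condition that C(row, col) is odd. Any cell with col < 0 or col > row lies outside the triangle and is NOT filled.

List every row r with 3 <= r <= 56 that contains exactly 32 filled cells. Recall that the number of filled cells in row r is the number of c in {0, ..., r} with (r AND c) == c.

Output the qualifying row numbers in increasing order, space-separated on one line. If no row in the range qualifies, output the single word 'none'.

Row r has 2^popcount(r) filled cells, so we need popcount(r) = log2(32) = 5.
Scan r = 3..56 and keep those with exactly 5 one-bits:
r=3=11 popcount=2 -> skip
r=4=100 popcount=1 -> skip
r=5=101 popcount=2 -> skip
r=6=110 popcount=2 -> skip
r=7=111 popcount=3 -> skip
r=8=1000 popcount=1 -> skip
r=9=1001 popcount=2 -> skip
r=10=1010 popcount=2 -> skip
r=11=1011 popcount=3 -> skip
r=12=1100 popcount=2 -> skip
r=13=1101 popcount=3 -> skip
r=14=1110 popcount=3 -> skip
r=15=1111 popcount=4 -> skip
r=16=10000 popcount=1 -> skip
r=17=10001 popcount=2 -> skip
r=18=10010 popcount=2 -> skip
r=19=10011 popcount=3 -> skip
r=20=10100 popcount=2 -> skip
r=21=10101 popcount=3 -> skip
r=22=10110 popcount=3 -> skip
r=23=10111 popcount=4 -> skip
r=24=11000 popcount=2 -> skip
r=25=11001 popcount=3 -> skip
r=26=11010 popcount=3 -> skip
r=27=11011 popcount=4 -> skip
r=28=11100 popcount=3 -> skip
r=29=11101 popcount=4 -> skip
r=30=11110 popcount=4 -> skip
r=31=11111 popcount=5 -> KEEP
r=32=100000 popcount=1 -> skip
r=33=100001 popcount=2 -> skip
r=34=100010 popcount=2 -> skip
r=35=100011 popcount=3 -> skip
r=36=100100 popcount=2 -> skip
r=37=100101 popcount=3 -> skip
r=38=100110 popcount=3 -> skip
r=39=100111 popcount=4 -> skip
r=40=101000 popcount=2 -> skip
r=41=101001 popcount=3 -> skip
r=42=101010 popcount=3 -> skip
r=43=101011 popcount=4 -> skip
r=44=101100 popcount=3 -> skip
r=45=101101 popcount=4 -> skip
r=46=101110 popcount=4 -> skip
r=47=101111 popcount=5 -> KEEP
r=48=110000 popcount=2 -> skip
r=49=110001 popcount=3 -> skip
r=50=110010 popcount=3 -> skip
r=51=110011 popcount=4 -> skip
r=52=110100 popcount=3 -> skip
r=53=110101 popcount=4 -> skip
r=54=110110 popcount=4 -> skip
r=55=110111 popcount=5 -> KEEP
r=56=111000 popcount=3 -> skip
Kept rows: 31 47 55

Answer: 31 47 55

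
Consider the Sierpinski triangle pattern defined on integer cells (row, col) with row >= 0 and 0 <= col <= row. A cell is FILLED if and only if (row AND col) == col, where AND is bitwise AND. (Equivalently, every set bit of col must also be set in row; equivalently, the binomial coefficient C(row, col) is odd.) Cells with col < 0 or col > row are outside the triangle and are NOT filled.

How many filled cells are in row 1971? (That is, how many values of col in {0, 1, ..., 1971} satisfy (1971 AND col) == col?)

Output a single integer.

1971 in binary = 11110110011
popcount(1971) = number of 1-bits in 11110110011 = 8
A col c satisfies (1971 AND c) == c iff every set bit of c is also set in 1971; each of the 8 set bits of 1971 can independently be on or off in c.
count = 2^8 = 256

Answer: 256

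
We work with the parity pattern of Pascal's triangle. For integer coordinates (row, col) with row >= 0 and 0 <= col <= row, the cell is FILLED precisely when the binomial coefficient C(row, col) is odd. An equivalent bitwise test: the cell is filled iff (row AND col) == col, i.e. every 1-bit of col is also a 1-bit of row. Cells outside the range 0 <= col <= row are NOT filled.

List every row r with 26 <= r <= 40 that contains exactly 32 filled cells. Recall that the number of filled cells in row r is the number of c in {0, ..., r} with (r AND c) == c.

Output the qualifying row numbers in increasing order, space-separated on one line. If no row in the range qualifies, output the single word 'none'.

Answer: 31

Derivation:
Row r has 2^popcount(r) filled cells, so we need popcount(r) = log2(32) = 5.
Scan r = 26..40 and keep those with exactly 5 one-bits:
r=26=11010 popcount=3 -> skip
r=27=11011 popcount=4 -> skip
r=28=11100 popcount=3 -> skip
r=29=11101 popcount=4 -> skip
r=30=11110 popcount=4 -> skip
r=31=11111 popcount=5 -> KEEP
r=32=100000 popcount=1 -> skip
r=33=100001 popcount=2 -> skip
r=34=100010 popcount=2 -> skip
r=35=100011 popcount=3 -> skip
r=36=100100 popcount=2 -> skip
r=37=100101 popcount=3 -> skip
r=38=100110 popcount=3 -> skip
r=39=100111 popcount=4 -> skip
r=40=101000 popcount=2 -> skip
Kept rows: 31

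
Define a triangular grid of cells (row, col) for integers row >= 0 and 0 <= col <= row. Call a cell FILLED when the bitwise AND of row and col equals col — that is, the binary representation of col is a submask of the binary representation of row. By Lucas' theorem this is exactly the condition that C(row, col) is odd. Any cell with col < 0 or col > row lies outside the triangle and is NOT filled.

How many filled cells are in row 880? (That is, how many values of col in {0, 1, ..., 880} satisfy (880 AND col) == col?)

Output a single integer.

880 in binary = 1101110000
popcount(880) = number of 1-bits in 1101110000 = 5
A col c satisfies (880 AND c) == c iff every set bit of c is also set in 880; each of the 5 set bits of 880 can independently be on or off in c.
count = 2^5 = 32

Answer: 32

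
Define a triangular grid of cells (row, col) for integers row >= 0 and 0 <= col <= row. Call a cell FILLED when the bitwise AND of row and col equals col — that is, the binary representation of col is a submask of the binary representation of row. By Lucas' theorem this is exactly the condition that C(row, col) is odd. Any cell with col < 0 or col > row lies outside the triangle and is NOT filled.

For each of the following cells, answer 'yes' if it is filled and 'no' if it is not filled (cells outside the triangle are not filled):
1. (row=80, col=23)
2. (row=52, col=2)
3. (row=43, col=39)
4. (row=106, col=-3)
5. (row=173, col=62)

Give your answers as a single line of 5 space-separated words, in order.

(80,23): row=0b1010000, col=0b10111, row AND col = 0b10000 = 16; 16 != 23 -> empty
(52,2): row=0b110100, col=0b10, row AND col = 0b0 = 0; 0 != 2 -> empty
(43,39): row=0b101011, col=0b100111, row AND col = 0b100011 = 35; 35 != 39 -> empty
(106,-3): col outside [0, 106] -> not filled
(173,62): row=0b10101101, col=0b111110, row AND col = 0b101100 = 44; 44 != 62 -> empty

Answer: no no no no no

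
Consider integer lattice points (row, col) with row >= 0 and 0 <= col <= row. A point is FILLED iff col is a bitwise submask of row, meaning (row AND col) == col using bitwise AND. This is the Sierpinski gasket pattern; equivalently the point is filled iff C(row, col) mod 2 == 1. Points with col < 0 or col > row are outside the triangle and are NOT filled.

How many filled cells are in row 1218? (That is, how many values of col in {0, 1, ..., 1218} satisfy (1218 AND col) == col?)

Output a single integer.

1218 in binary = 10011000010
popcount(1218) = number of 1-bits in 10011000010 = 4
A col c satisfies (1218 AND c) == c iff every set bit of c is also set in 1218; each of the 4 set bits of 1218 can independently be on or off in c.
count = 2^4 = 16

Answer: 16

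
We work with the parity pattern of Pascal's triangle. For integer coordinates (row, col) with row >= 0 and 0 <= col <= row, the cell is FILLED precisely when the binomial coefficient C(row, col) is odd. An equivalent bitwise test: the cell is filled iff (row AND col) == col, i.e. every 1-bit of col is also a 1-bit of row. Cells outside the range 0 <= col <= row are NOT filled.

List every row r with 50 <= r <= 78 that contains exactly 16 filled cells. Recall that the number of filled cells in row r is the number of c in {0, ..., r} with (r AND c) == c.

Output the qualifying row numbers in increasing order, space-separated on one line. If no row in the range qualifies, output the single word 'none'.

Answer: 51 53 54 57 58 60 71 75 77 78

Derivation:
Row r has 2^popcount(r) filled cells, so we need popcount(r) = log2(16) = 4.
Scan r = 50..78 and keep those with exactly 4 one-bits:
r=50=110010 popcount=3 -> skip
r=51=110011 popcount=4 -> KEEP
r=52=110100 popcount=3 -> skip
r=53=110101 popcount=4 -> KEEP
r=54=110110 popcount=4 -> KEEP
r=55=110111 popcount=5 -> skip
r=56=111000 popcount=3 -> skip
r=57=111001 popcount=4 -> KEEP
r=58=111010 popcount=4 -> KEEP
r=59=111011 popcount=5 -> skip
r=60=111100 popcount=4 -> KEEP
r=61=111101 popcount=5 -> skip
r=62=111110 popcount=5 -> skip
r=63=111111 popcount=6 -> skip
r=64=1000000 popcount=1 -> skip
r=65=1000001 popcount=2 -> skip
r=66=1000010 popcount=2 -> skip
r=67=1000011 popcount=3 -> skip
r=68=1000100 popcount=2 -> skip
r=69=1000101 popcount=3 -> skip
r=70=1000110 popcount=3 -> skip
r=71=1000111 popcount=4 -> KEEP
r=72=1001000 popcount=2 -> skip
r=73=1001001 popcount=3 -> skip
r=74=1001010 popcount=3 -> skip
r=75=1001011 popcount=4 -> KEEP
r=76=1001100 popcount=3 -> skip
r=77=1001101 popcount=4 -> KEEP
r=78=1001110 popcount=4 -> KEEP
Kept rows: 51 53 54 57 58 60 71 75 77 78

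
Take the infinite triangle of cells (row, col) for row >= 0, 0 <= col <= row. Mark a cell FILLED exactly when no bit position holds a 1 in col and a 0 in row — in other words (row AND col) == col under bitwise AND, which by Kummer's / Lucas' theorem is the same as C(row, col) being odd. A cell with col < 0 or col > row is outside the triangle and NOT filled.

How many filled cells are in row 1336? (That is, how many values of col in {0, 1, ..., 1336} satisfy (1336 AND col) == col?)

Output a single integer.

Answer: 32

Derivation:
1336 in binary = 10100111000
popcount(1336) = number of 1-bits in 10100111000 = 5
A col c satisfies (1336 AND c) == c iff every set bit of c is also set in 1336; each of the 5 set bits of 1336 can independently be on or off in c.
count = 2^5 = 32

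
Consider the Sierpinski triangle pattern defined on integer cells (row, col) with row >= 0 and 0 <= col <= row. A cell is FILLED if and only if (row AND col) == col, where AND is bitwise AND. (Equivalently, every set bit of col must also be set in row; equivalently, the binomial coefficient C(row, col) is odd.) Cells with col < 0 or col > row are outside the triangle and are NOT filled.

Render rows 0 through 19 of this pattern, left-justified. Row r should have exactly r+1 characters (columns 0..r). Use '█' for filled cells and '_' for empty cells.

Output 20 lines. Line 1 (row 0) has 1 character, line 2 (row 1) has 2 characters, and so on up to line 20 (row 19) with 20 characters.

Answer: █
██
█_█
████
█___█
██__██
█_█_█_█
████████
█_______█
██______██
█_█_____█_█
████____████
█___█___█___█
██__██__██__██
█_█_█_█_█_█_█_█
████████████████
█_______________█
██______________██
█_█_____________█_█
████____________████

Derivation:
r0=0: █
r1=1: ██
r2=10: █_█
r3=11: ████
r4=100: █___█
r5=101: ██__██
r6=110: █_█_█_█
r7=111: ████████
r8=1000: █_______█
r9=1001: ██______██
r10=1010: █_█_____█_█
r11=1011: ████____████
r12=1100: █___█___█___█
r13=1101: ██__██__██__██
r14=1110: █_█_█_█_█_█_█_█
r15=1111: ████████████████
r16=10000: █_______________█
r17=10001: ██______________██
r18=10010: █_█_____________█_█
r19=10011: ████____________████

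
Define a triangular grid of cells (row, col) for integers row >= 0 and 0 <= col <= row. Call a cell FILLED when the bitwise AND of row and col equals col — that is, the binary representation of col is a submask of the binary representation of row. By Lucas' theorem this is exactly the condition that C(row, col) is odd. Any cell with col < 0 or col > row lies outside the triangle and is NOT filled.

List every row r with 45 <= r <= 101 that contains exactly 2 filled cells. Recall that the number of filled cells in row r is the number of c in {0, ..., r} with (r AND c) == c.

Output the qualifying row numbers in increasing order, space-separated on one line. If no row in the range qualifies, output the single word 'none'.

Answer: 64

Derivation:
Row r has 2^popcount(r) filled cells, so we need popcount(r) = log2(2) = 1.
Scan r = 45..101 and keep those with exactly 1 one-bits:
r=45=101101 popcount=4 -> skip
r=46=101110 popcount=4 -> skip
r=47=101111 popcount=5 -> skip
r=48=110000 popcount=2 -> skip
r=49=110001 popcount=3 -> skip
r=50=110010 popcount=3 -> skip
r=51=110011 popcount=4 -> skip
r=52=110100 popcount=3 -> skip
r=53=110101 popcount=4 -> skip
r=54=110110 popcount=4 -> skip
r=55=110111 popcount=5 -> skip
r=56=111000 popcount=3 -> skip
r=57=111001 popcount=4 -> skip
r=58=111010 popcount=4 -> skip
r=59=111011 popcount=5 -> skip
r=60=111100 popcount=4 -> skip
r=61=111101 popcount=5 -> skip
r=62=111110 popcount=5 -> skip
r=63=111111 popcount=6 -> skip
r=64=1000000 popcount=1 -> KEEP
r=65=1000001 popcount=2 -> skip
r=66=1000010 popcount=2 -> skip
r=67=1000011 popcount=3 -> skip
r=68=1000100 popcount=2 -> skip
r=69=1000101 popcount=3 -> skip
r=70=1000110 popcount=3 -> skip
r=71=1000111 popcount=4 -> skip
r=72=1001000 popcount=2 -> skip
r=73=1001001 popcount=3 -> skip
r=74=1001010 popcount=3 -> skip
r=75=1001011 popcount=4 -> skip
r=76=1001100 popcount=3 -> skip
r=77=1001101 popcount=4 -> skip
r=78=1001110 popcount=4 -> skip
r=79=1001111 popcount=5 -> skip
r=80=1010000 popcount=2 -> skip
r=81=1010001 popcount=3 -> skip
r=82=1010010 popcount=3 -> skip
r=83=1010011 popcount=4 -> skip
r=84=1010100 popcount=3 -> skip
r=85=1010101 popcount=4 -> skip
r=86=1010110 popcount=4 -> skip
r=87=1010111 popcount=5 -> skip
r=88=1011000 popcount=3 -> skip
r=89=1011001 popcount=4 -> skip
r=90=1011010 popcount=4 -> skip
r=91=1011011 popcount=5 -> skip
r=92=1011100 popcount=4 -> skip
r=93=1011101 popcount=5 -> skip
r=94=1011110 popcount=5 -> skip
r=95=1011111 popcount=6 -> skip
r=96=1100000 popcount=2 -> skip
r=97=1100001 popcount=3 -> skip
r=98=1100010 popcount=3 -> skip
r=99=1100011 popcount=4 -> skip
r=100=1100100 popcount=3 -> skip
r=101=1100101 popcount=4 -> skip
Kept rows: 64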